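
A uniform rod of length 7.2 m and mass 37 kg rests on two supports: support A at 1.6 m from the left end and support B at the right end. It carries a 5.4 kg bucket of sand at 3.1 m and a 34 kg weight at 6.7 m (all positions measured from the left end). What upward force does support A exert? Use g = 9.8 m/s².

Sum moments about support B (its reaction then has zero moment arm).
Beam weight: 37 × 9.8 = 362.6 N down at 3.6 m → arm 3.6 m, τ = 362.6 × 3.6 = 1305 N·m counterclockwise.
Bucket of sand: 5.4 × 9.8 = 52.92 N down at 3.1 m → arm 4.1 m, τ = 52.92 × 4.1 = 217 N·m counterclockwise.
Weight: 34 × 9.8 = 333.2 N down at 6.7 m → arm 0.5 m, τ = 333.2 × 0.5 = 166.6 N·m counterclockwise.
Net load moment about support B = 1689 N·m counterclockwise.
Reaction R at support A is upward at 1.6 m, arm 5.6 m → moment R × 5.6 clockwise.
Στ = 0 ⇒ R × 5.6 = 1689 ⇒ R = 302 N.

R_A ≈ 302 N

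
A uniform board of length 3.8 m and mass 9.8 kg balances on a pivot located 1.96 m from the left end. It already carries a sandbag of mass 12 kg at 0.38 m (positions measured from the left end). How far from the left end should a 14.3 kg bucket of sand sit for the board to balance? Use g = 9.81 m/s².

x ≈ 3.33 m from the left end

Take moments about the pivot (at 1.96 m from the left end).
Beam weight: 9.8 × 9.81 = 96.14 N down at 1.9 m → arm 0.06 m, τ = 96.14 × 0.06 = 5.768 N·m counterclockwise.
Sandbag: 12 × 9.81 = 117.7 N down at 0.38 m → arm 1.58 m, τ = 117.7 × 1.58 = 186 N·m counterclockwise.
Net moment of existing loads = 191.8 N·m counterclockwise.
The bucket of sand weighs 14.3 × 9.81 = 140.3 N and must supply an equal clockwise moment, so its lever arm about the pivot is 191.8 / 140.3 = 1.37 m.
That puts it at 1.96 + 1.37 = 3.33 m from the left end.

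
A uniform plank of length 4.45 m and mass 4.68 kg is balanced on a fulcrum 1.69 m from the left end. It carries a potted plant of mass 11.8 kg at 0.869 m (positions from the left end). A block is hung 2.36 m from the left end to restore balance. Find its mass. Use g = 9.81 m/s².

About the fulcrum (at 1.69 m from the left end):
Beam weight: 4.68 × 9.81 = 45.91 N down at 2.225 m → arm 0.535 m, τ = 45.91 × 0.535 = 24.56 N·m clockwise.
Potted plant: 11.8 × 9.81 = 115.8 N down at 0.869 m → arm 0.821 m, τ = 115.8 × 0.821 = 95.07 N·m counterclockwise.
Net moment of known loads = 70.51 N·m counterclockwise.
An unknown mass m at 2.36 m has arm 0.67 m; its moment is m·g·0.67 clockwise.
Στ = 0 ⇒ m × 9.81 × 0.67 = 70.51 ⇒ m = 70.51 / (9.81 × 0.67) = 10.7 kg.

m ≈ 10.7 kg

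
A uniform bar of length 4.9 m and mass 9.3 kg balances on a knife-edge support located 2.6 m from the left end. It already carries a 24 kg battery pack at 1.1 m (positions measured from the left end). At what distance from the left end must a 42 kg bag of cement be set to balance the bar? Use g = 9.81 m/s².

Take moments about the knife-edge support (at 2.6 m from the left end).
Beam weight: 9.3 × 9.81 = 91.23 N down at 2.45 m → arm 0.15 m, τ = 91.23 × 0.15 = 13.68 N·m counterclockwise.
Battery pack: 24 × 9.81 = 235.4 N down at 1.1 m → arm 1.5 m, τ = 235.4 × 1.5 = 353.1 N·m counterclockwise.
Net moment of existing loads = 366.8 N·m counterclockwise.
The bag of cement weighs 42 × 9.81 = 412 N and must supply an equal clockwise moment, so its lever arm about the knife-edge support is 366.8 / 412 = 0.89 m.
That puts it at 2.6 + 0.89 = 3.49 m from the left end.

x ≈ 3.49 m from the left end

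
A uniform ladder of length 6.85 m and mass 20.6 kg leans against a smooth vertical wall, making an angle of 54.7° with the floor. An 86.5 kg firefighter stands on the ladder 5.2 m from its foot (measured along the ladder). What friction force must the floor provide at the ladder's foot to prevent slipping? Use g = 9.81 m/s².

Sum moments about the foot of the ladder (the floor normal and friction both act there and drop out).
Ladder weight 20.6×9.81 = 202.1 N acts at 3.425 m along the ladder; its horizontal arm is 3.425·cos54.7° = 1.979 m → τ = 400 N·m clockwise.
Firefighter: 86.5×9.81 = 848.6 N at 5.2 m → arm 3.005 m → τ = 2550 N·m clockwise.
Wall normal N acts horizontally at the top; its moment arm is the height L sinθ = 6.85·sin54.7° = 5.591 m, counterclockwise.
Στ = 0 ⇒ N × 5.591 = 2950 ⇒ N = 528 N.
ΣFx = 0: friction at the foot balances the wall's push, so f = N_wall = 528 N.

f ≈ 528 N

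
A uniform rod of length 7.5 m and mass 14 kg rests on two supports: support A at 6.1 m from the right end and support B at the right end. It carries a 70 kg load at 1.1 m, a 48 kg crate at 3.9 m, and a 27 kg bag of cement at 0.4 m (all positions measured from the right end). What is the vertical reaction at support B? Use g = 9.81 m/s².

Choose support A as the axis so its reaction then has zero moment arm.
Beam weight: 14 × 9.81 = 137.3 N down at 3.75 m → arm 2.35 m, τ = 137.3 × 2.35 = 322.7 N·m clockwise.
Load: 70 × 9.81 = 686.7 N down at 1.1 m → arm 5 m, τ = 686.7 × 5 = 3434 N·m clockwise.
Crate: 48 × 9.81 = 470.9 N down at 3.9 m → arm 2.2 m, τ = 470.9 × 2.2 = 1036 N·m clockwise.
Bag of cement: 27 × 9.81 = 264.9 N down at 0.4 m → arm 5.7 m, τ = 264.9 × 5.7 = 1510 N·m clockwise.
Net load moment about support A = 6303 N·m clockwise.
Reaction R at support B is upward at 0 m, arm 6.1 m → moment R × 6.1 counterclockwise.
For rotational equilibrium, R × 6.1 = 6303, so R = 1030 N.

R_B ≈ 1030 N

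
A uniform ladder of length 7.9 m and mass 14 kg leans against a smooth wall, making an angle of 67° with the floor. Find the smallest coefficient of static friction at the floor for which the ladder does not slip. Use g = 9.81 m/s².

μ_min ≈ 0.212

Sum moments about the foot of the ladder (the floor normal and friction both act there and drop out).
Ladder weight 14×9.81 = 137.3 N acts at 3.95 m along the ladder; its horizontal arm is 3.95·cos67° = 1.543 m → τ = 211.9 N·m clockwise.
Wall normal N acts horizontally at the top; its moment arm is the height L sinθ = 7.9·sin67° = 7.272 m, counterclockwise.
Setting net torque to zero: N × 7.272 = 211.9 → N = 29.14 N.
ΣFx = 0 ⇒ f = N_wall = 29.14 N. ΣFy = 0 ⇒ N_floor = 137.3 N.
μ_min = f / N_floor = 29.14 / 137.3 = 0.212.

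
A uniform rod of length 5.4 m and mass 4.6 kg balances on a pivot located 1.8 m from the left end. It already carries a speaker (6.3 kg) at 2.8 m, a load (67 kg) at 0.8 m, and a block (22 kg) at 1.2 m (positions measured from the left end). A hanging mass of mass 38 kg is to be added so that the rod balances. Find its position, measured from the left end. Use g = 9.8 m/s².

x ≈ 3.64 m from the left end

Take moments about the pivot (at 1.8 m from the left end).
Beam weight: 4.6 × 9.8 = 45.08 N down at 2.7 m → arm 0.9 m, τ = 45.08 × 0.9 = 40.57 N·m clockwise.
Speaker: 6.3 × 9.8 = 61.74 N down at 2.8 m → arm 1 m, τ = 61.74 × 1 = 61.74 N·m clockwise.
Load: 67 × 9.8 = 656.6 N down at 0.8 m → arm 1 m, τ = 656.6 × 1 = 656.6 N·m counterclockwise.
Block: 22 × 9.8 = 215.6 N down at 1.2 m → arm 0.6 m, τ = 215.6 × 0.6 = 129.4 N·m counterclockwise.
Net moment of existing loads = 683.7 N·m counterclockwise.
The hanging mass weighs 38 × 9.8 = 372.4 N and must supply an equal clockwise moment, so its lever arm about the pivot is 683.7 / 372.4 = 1.84 m.
That puts it at 1.8 + 1.84 = 3.64 m from the left end.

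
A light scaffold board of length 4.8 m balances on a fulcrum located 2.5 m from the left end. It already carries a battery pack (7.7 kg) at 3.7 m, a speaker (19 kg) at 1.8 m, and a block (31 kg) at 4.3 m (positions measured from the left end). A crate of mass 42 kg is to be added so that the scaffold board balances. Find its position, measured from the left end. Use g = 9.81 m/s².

x ≈ 1.27 m from the left end

Take moments about the fulcrum (at 2.5 m from the left end).
Battery pack: 7.7 × 9.81 = 75.54 N down at 3.7 m → arm 1.2 m, τ = 75.54 × 1.2 = 90.65 N·m clockwise.
Speaker: 19 × 9.81 = 186.4 N down at 1.8 m → arm 0.7 m, τ = 186.4 × 0.7 = 130.5 N·m counterclockwise.
Block: 31 × 9.81 = 304.1 N down at 4.3 m → arm 1.8 m, τ = 304.1 × 1.8 = 547.4 N·m clockwise.
Net moment of existing loads = 507.5 N·m clockwise.
The crate weighs 42 × 9.81 = 412 N and must supply an equal counterclockwise moment, so its lever arm about the fulcrum is 507.5 / 412 = 1.23 m.
That puts it at 2.5 − 1.23 = 1.27 m from the left end.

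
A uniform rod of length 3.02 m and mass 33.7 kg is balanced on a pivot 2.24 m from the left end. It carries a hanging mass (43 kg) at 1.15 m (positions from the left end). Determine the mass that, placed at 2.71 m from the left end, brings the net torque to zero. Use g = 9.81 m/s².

m ≈ 152 kg

Sum moments about the pivot (at 2.24 m from the left end) (the support reaction has zero arm there).
Beam weight: 33.7 × 9.81 = 330.6 N down at 1.51 m → arm 0.73 m, τ = 330.6 × 0.73 = 241.3 N·m counterclockwise.
Hanging mass: 43 × 9.81 = 421.8 N down at 1.15 m → arm 1.09 m, τ = 421.8 × 1.09 = 459.8 N·m counterclockwise.
Net moment of known loads = 701.1 N·m counterclockwise.
An unknown mass m at 2.71 m has arm 0.47 m; its moment is m·g·0.47 clockwise.
Balancing moments: m × 9.81 × 0.47 = 701.1, giving m = 701.1 / (9.81 × 0.47) = 152 kg.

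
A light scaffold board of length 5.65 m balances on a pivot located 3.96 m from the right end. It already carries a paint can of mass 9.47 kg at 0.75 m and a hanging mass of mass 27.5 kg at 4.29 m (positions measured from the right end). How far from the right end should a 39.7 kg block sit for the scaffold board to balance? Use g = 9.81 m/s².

Sum moments about the pivot (at 3.96 m from the right end) (the support reaction has zero arm there).
Paint can: 9.47 × 9.81 = 92.9 N down at 0.75 m → arm 3.21 m, τ = 92.9 × 3.21 = 298.2 N·m clockwise.
Hanging mass: 27.5 × 9.81 = 269.8 N down at 4.29 m → arm 0.33 m, τ = 269.8 × 0.33 = 89.03 N·m counterclockwise.
Net moment of existing loads = 209.2 N·m clockwise.
The block weighs 39.7 × 9.81 = 389.5 N and must supply an equal counterclockwise moment, so its lever arm about the pivot is 209.2 / 389.5 = 0.537 m.
That puts it at 3.96 + 0.537 = 4.5 m from the right end.

x ≈ 4.5 m from the right end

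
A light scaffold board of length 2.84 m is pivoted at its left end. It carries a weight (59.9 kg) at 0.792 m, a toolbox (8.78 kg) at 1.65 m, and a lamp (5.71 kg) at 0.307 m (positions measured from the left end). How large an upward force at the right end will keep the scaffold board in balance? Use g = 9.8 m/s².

Take moments about the left end.
Weight: 59.9 × 9.8 = 587 N down at 0.792 m → arm 0.792 m, τ = 587 × 0.792 = 464.9 N·m clockwise.
Toolbox: 8.78 × 9.8 = 86.04 N down at 1.65 m → arm 1.65 m, τ = 86.04 × 1.65 = 142 N·m clockwise.
Lamp: 5.71 × 9.8 = 55.96 N down at 0.307 m → arm 0.307 m, τ = 55.96 × 0.307 = 17.18 N·m clockwise.
Net moment of the loads = 624.1 N·m clockwise.
The upward force F acts at the right end, arm 2.84 m, giving F × 2.84 counterclockwise.
For rotational equilibrium, F × 2.84 = 624.1, so F = 624.1 / 2.84 = 220 N.

F ≈ 220 N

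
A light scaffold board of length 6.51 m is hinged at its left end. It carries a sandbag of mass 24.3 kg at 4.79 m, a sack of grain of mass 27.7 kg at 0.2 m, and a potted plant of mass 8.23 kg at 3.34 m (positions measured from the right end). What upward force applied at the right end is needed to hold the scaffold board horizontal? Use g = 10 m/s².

F ≈ 373 N

Take moments about the left end.
Sandbag: 24.3 × 10 = 243 N down at 4.79 m → arm 1.72 m, τ = 243 × 1.72 = 418 N·m clockwise.
Sack of grain: 27.7 × 10 = 277 N down at 0.2 m → arm 6.31 m, τ = 277 × 6.31 = 1748 N·m clockwise.
Potted plant: 8.23 × 10 = 82.3 N down at 3.34 m → arm 3.17 m, τ = 82.3 × 3.17 = 260.9 N·m clockwise.
Net moment of the loads = 2427 N·m clockwise.
The upward force F acts at the right end, arm 6.51 m, giving F × 6.51 counterclockwise.
Balancing moments: F × 6.51 = 2427, giving F = 2427 / 6.51 = 373 N.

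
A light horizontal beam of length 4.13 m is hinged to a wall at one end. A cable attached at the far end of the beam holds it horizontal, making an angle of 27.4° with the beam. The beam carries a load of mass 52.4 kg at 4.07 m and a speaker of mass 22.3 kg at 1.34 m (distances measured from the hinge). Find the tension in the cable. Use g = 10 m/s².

T ≈ 1280 N

About the hinge:
Load: 52.4 × 10 = 524 N down at 4.07 m → arm 4.07 m, τ = 524 × 4.07 = 2133 N·m clockwise.
Speaker: 22.3 × 10 = 223 N down at 1.34 m → arm 1.34 m, τ = 223 × 1.34 = 298.8 N·m clockwise.
Total clockwise load moment = 2432 N·m.
The cable tension T acts at 4.13 m; only its component perpendicular to the beam, T sinθ, produces torque. sin 27.4° = 0.4602.
For rotational equilibrium, T × 4.13 × 0.4602 = 2432, so T = 2432 / 1.901 = 1280 N.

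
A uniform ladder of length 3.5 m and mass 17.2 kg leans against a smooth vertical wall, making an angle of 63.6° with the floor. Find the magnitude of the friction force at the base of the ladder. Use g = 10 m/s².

Taking torques about the foot of the ladder:
Ladder weight 17.2×10 = 172 N acts at 1.75 m along the ladder; its horizontal arm is 1.75·cos63.6° = 0.7781 m → τ = 133.8 N·m clockwise.
Wall normal N acts horizontally at the top; its moment arm is the height L sinθ = 3.5·sin63.6° = 3.135 m, counterclockwise.
Στ = 0 ⇒ N × 3.135 = 133.8 ⇒ N = 42.7 N.
ΣFx = 0: friction at the foot balances the wall's push, so f = N_wall = 42.7 N.

f ≈ 42.7 N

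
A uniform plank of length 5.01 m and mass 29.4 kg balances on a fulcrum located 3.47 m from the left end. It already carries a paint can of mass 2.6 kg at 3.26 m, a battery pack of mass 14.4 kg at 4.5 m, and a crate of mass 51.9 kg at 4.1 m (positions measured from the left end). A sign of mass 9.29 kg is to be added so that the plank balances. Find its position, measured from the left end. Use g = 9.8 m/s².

About the fulcrum (at 3.47 m from the left end):
Beam weight: 29.4 × 9.8 = 288.1 N down at 2.505 m → arm 0.965 m, τ = 288.1 × 0.965 = 278 N·m counterclockwise.
Paint can: 2.6 × 9.8 = 25.48 N down at 3.26 m → arm 0.21 m, τ = 25.48 × 0.21 = 5.351 N·m counterclockwise.
Battery pack: 14.4 × 9.8 = 141.1 N down at 4.5 m → arm 1.03 m, τ = 141.1 × 1.03 = 145.3 N·m clockwise.
Crate: 51.9 × 9.8 = 508.6 N down at 4.1 m → arm 0.63 m, τ = 508.6 × 0.63 = 320.4 N·m clockwise.
Net moment of existing loads = 182.3 N·m clockwise.
The sign weighs 9.29 × 9.8 = 91.04 N and must supply an equal counterclockwise moment, so its lever arm about the fulcrum is 182.3 / 91.04 = 2 m.
That puts it at 3.47 − 2 = 1.47 m from the left end.

x ≈ 1.47 m from the left end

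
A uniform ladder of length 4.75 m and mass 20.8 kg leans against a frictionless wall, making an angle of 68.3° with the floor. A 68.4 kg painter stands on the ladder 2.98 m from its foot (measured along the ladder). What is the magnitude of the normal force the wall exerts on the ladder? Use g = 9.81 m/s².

N_wall ≈ 208 N

Take moments about the foot of the ladder.
Ladder weight 20.8×9.81 = 204 N acts at 2.375 m along the ladder; its horizontal arm is 2.375·cos68.3° = 0.8781 m → τ = 179.1 N·m clockwise.
Painter: 68.4×9.81 = 671 N at 2.98 m → arm 1.102 m → τ = 739.4 N·m clockwise.
Wall normal N acts horizontally at the top; its moment arm is the height L sinθ = 4.75·sin68.3° = 4.413 m, counterclockwise.
Setting net torque to zero: N × 4.413 = 918.5 → N = 208 N.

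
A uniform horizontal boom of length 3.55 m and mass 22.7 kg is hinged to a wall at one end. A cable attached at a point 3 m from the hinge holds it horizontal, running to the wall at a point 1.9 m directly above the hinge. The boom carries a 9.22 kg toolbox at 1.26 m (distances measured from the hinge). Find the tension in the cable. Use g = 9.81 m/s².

T ≈ 317 N

Sum moments about the hinge (the unknown hinge reaction has zero arm there).
Beam weight: 22.7 × 9.81 = 222.7 N down at 1.775 m → arm 1.775 m, τ = 222.7 × 1.775 = 395.3 N·m clockwise.
Toolbox: 9.22 × 9.81 = 90.45 N down at 1.26 m → arm 1.26 m, τ = 90.45 × 1.26 = 114 N·m clockwise.
Total clockwise load moment = 509.3 N·m.
The cable tension T acts at 3 m; only its component perpendicular to the boom, T sinθ, produces torque. sinθ = h/√(h²+d²) = 1.9/√(1.9²+3²) = 0.5351.
Balancing moments: T × 3 × 0.5351 = 509.3, giving T = 509.3 / 1.605 = 317 N.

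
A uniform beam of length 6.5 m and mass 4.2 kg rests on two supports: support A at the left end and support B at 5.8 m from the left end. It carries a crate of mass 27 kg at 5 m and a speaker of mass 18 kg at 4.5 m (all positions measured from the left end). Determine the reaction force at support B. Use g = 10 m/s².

Sum moments about support A (its reaction then has zero moment arm).
Beam weight: 4.2 × 10 = 42 N down at 3.25 m → arm 3.25 m, τ = 42 × 3.25 = 136.5 N·m clockwise.
Crate: 27 × 10 = 270 N down at 5 m → arm 5 m, τ = 270 × 5 = 1350 N·m clockwise.
Speaker: 18 × 10 = 180 N down at 4.5 m → arm 4.5 m, τ = 180 × 4.5 = 810 N·m clockwise.
Net load moment about support A = 2296 N·m clockwise.
Reaction R at support B is upward at 5.8 m, arm 5.8 m → moment R × 5.8 counterclockwise.
Στ = 0 ⇒ R × 5.8 = 2296 ⇒ R = 396 N.

R_B ≈ 396 N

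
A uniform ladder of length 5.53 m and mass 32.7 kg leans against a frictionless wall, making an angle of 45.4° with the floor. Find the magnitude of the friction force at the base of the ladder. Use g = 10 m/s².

Choose the foot of the ladder as the axis so the floor normal and friction both act there and drop out.
Ladder weight 32.7×10 = 327 N acts at 2.765 m along the ladder; its horizontal arm is 2.765·cos45.4° = 1.941 m → τ = 634.7 N·m clockwise.
Wall normal N acts horizontally at the top; its moment arm is the height L sinθ = 5.53·sin45.4° = 3.938 m, counterclockwise.
Setting net torque to zero: N × 3.938 = 634.7 → N = 161 N.
ΣFx = 0: friction at the foot balances the wall's push, so f = N_wall = 161 N.

f ≈ 161 N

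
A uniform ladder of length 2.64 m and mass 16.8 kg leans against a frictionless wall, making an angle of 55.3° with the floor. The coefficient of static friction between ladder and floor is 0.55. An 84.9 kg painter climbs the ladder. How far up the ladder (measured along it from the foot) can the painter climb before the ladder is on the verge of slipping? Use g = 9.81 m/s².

About the foot of the ladder:
Ladder weight 16.8×9.81 = 164.8 N acts at 1.32 m along the ladder; its horizontal arm is 1.32·cos55.3° = 0.7514 m → τ = 123.8 N·m clockwise.
Painter weight 84.9×9.81 = 832.9 N at distance d → arm d·cos55.3° → τ = 832.9·d·0.5693 clockwise.
Wall normal N at the top has arm L sinθ = 2.17 m counterclockwise, so Στ = 0 gives N·2.17 = 123.8 + 474.2·d.
ΣFy = 0 ⇒ N_floor = 997.7 N, so the maximum friction is μ_s·N_floor = 0.55×997.7 = 548.7 N. ΣFx = 0 ⇒ N_wall = f, so at the slipping point N = 548.7 N.
Substituting: 548.7×2.17 = 123.8 + 474.2·d ⇒ d = (1191 − 123.8) / 474.2 = 2.25 m.

d ≈ 2.25 m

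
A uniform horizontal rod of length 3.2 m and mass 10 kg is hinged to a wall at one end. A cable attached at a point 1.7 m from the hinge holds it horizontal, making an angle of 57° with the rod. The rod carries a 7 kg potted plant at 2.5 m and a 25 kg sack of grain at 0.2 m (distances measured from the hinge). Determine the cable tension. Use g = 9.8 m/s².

Sum moments about the hinge (the unknown hinge reaction has zero arm there).
Beam weight: 10 × 9.8 = 98 N down at 1.6 m → arm 1.6 m, τ = 98 × 1.6 = 156.8 N·m clockwise.
Potted plant: 7 × 9.8 = 68.6 N down at 2.5 m → arm 2.5 m, τ = 68.6 × 2.5 = 171.5 N·m clockwise.
Sack of grain: 25 × 9.8 = 245 N down at 0.2 m → arm 0.2 m, τ = 245 × 0.2 = 49 N·m clockwise.
Total clockwise load moment = 377.3 N·m.
The cable tension T acts at 1.7 m; only its component perpendicular to the rod, T sinθ, produces torque. sin 57° = 0.8387.
For rotational equilibrium, T × 1.7 × 0.8387 = 377.3, so T = 377.3 / 1.426 = 265 N.

T ≈ 265 N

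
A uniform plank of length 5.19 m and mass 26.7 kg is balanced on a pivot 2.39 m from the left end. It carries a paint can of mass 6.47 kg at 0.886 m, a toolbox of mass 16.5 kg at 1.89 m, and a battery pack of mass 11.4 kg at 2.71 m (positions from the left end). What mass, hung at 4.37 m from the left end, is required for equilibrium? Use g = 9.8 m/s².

m ≈ 4.47 kg

About the pivot (at 2.39 m from the left end):
Beam weight: 26.7 × 9.8 = 261.7 N down at 2.595 m → arm 0.205 m, τ = 261.7 × 0.205 = 53.65 N·m clockwise.
Paint can: 6.47 × 9.8 = 63.41 N down at 0.886 m → arm 1.504 m, τ = 63.41 × 1.504 = 95.37 N·m counterclockwise.
Toolbox: 16.5 × 9.8 = 161.7 N down at 1.89 m → arm 0.5 m, τ = 161.7 × 0.5 = 80.85 N·m counterclockwise.
Battery pack: 11.4 × 9.8 = 111.7 N down at 2.71 m → arm 0.32 m, τ = 111.7 × 0.32 = 35.74 N·m clockwise.
Net moment of known loads = 86.83 N·m counterclockwise.
An unknown mass m at 4.37 m has arm 1.98 m; its moment is m·g·1.98 clockwise.
For rotational equilibrium, m × 9.8 × 1.98 = 86.83, so m = 86.83 / (9.8 × 1.98) = 4.47 kg.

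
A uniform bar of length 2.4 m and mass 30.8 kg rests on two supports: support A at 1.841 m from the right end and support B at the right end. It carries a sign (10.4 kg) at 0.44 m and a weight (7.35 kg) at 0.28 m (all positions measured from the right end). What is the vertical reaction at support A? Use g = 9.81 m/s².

Choose support B as the axis so its reaction then has zero moment arm.
Beam weight: 30.8 × 9.81 = 302.1 N down at 1.2 m → arm 1.2 m, τ = 302.1 × 1.2 = 362.5 N·m counterclockwise.
Sign: 10.4 × 9.81 = 102 N down at 0.44 m → arm 0.44 m, τ = 102 × 0.44 = 44.88 N·m counterclockwise.
Weight: 7.35 × 9.81 = 72.1 N down at 0.28 m → arm 0.28 m, τ = 72.1 × 0.28 = 20.19 N·m counterclockwise.
Net load moment about support B = 427.6 N·m counterclockwise.
Reaction R at support A is upward at 1.841 m, arm 1.841 m → moment R × 1.841 clockwise.
Στ = 0 ⇒ R × 1.841 = 427.6 ⇒ R = 232 N.

R_A ≈ 232 N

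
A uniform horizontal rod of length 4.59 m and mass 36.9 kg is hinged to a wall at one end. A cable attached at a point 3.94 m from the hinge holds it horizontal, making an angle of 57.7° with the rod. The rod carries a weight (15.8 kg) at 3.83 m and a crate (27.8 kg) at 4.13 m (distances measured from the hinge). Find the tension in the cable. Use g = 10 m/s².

Choose the hinge as the axis so the unknown hinge reaction has zero arm there.
Beam weight: 36.9 × 10 = 369 N down at 2.295 m → arm 2.295 m, τ = 369 × 2.295 = 846.9 N·m clockwise.
Weight: 15.8 × 10 = 158 N down at 3.83 m → arm 3.83 m, τ = 158 × 3.83 = 605.1 N·m clockwise.
Crate: 27.8 × 10 = 278 N down at 4.13 m → arm 4.13 m, τ = 278 × 4.13 = 1148 N·m clockwise.
Total clockwise load moment = 2600 N·m.
The cable tension T acts at 3.94 m; only its component perpendicular to the rod, T sinθ, produces torque. sin 57.7° = 0.8453.
Στ = 0 ⇒ T × 3.94 × 0.8453 = 2600 ⇒ T = 2600 / 3.33 = 781 N.

T ≈ 781 N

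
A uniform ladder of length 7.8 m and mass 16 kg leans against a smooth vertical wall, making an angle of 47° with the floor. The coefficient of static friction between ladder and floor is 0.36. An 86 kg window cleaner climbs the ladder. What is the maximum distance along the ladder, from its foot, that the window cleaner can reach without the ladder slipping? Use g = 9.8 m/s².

d ≈ 2.85 m

Taking torques about the foot of the ladder:
Ladder weight 16×9.8 = 156.8 N acts at 3.9 m along the ladder; its horizontal arm is 3.9·cos47° = 2.66 m → τ = 417.1 N·m clockwise.
Window cleaner weight 86×9.8 = 842.8 N at distance d → arm d·cos47° → τ = 842.8·d·0.682 clockwise.
Wall normal N at the top has arm L sinθ = 5.705 m counterclockwise, so Στ = 0 gives N·5.705 = 417.1 + 574.8·d.
ΣFy = 0 ⇒ N_floor = 999.6 N, so the maximum friction is μ_s·N_floor = 0.36×999.6 = 359.9 N. ΣFx = 0 ⇒ N_wall = f, so at the slipping point N = 359.9 N.
Substituting: 359.9×5.705 = 417.1 + 574.8·d ⇒ d = (2053 − 417.1) / 574.8 = 2.85 m.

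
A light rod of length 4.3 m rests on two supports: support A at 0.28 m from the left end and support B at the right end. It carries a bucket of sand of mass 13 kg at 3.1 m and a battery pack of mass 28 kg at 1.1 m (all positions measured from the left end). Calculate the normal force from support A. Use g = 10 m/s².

Sum moments about support B (its reaction then has zero moment arm).
Bucket of sand: 13 × 10 = 130 N down at 3.1 m → arm 1.2 m, τ = 130 × 1.2 = 156 N·m counterclockwise.
Battery pack: 28 × 10 = 280 N down at 1.1 m → arm 3.2 m, τ = 280 × 3.2 = 896 N·m counterclockwise.
Net load moment about support B = 1052 N·m counterclockwise.
Reaction R at support A is upward at 0.28 m, arm 4.02 m → moment R × 4.02 clockwise.
Στ = 0 ⇒ R × 4.02 = 1052 ⇒ R = 262 N.

R_A ≈ 262 N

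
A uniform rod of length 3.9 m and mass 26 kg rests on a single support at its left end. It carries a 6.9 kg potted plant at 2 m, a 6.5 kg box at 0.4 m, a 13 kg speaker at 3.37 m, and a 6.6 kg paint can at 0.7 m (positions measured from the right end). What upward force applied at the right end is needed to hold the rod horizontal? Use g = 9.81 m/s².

F ≈ 288 N

Taking torques about the left end:
Beam weight: 26 × 9.81 = 255.1 N down at 1.95 m → arm 1.95 m, τ = 255.1 × 1.95 = 497.4 N·m clockwise.
Potted plant: 6.9 × 9.81 = 67.69 N down at 2 m → arm 1.9 m, τ = 67.69 × 1.9 = 128.6 N·m clockwise.
Box: 6.5 × 9.81 = 63.77 N down at 0.4 m → arm 3.5 m, τ = 63.77 × 3.5 = 223.2 N·m clockwise.
Speaker: 13 × 9.81 = 127.5 N down at 3.37 m → arm 0.53 m, τ = 127.5 × 0.53 = 67.58 N·m clockwise.
Paint can: 6.6 × 9.81 = 64.75 N down at 0.7 m → arm 3.2 m, τ = 64.75 × 3.2 = 207.2 N·m clockwise.
Net moment of the loads = 1124 N·m clockwise.
The upward force F acts at the right end, arm 3.9 m, giving F × 3.9 counterclockwise.
Στ = 0 ⇒ F × 3.9 = 1124 ⇒ F = 1124 / 3.9 = 288 N.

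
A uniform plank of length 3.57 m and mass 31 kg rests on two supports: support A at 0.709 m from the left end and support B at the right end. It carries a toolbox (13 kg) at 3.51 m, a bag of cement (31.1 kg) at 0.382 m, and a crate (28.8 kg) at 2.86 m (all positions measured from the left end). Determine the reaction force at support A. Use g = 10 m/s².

About support B:
Beam weight: 31 × 10 = 310 N down at 1.785 m → arm 1.785 m, τ = 310 × 1.785 = 553.4 N·m counterclockwise.
Toolbox: 13 × 10 = 130 N down at 3.51 m → arm 0.06 m, τ = 130 × 0.06 = 7.8 N·m counterclockwise.
Bag of cement: 31.1 × 10 = 311 N down at 0.382 m → arm 3.188 m, τ = 311 × 3.188 = 991.5 N·m counterclockwise.
Crate: 28.8 × 10 = 288 N down at 2.86 m → arm 0.71 m, τ = 288 × 0.71 = 204.5 N·m counterclockwise.
Net load moment about support B = 1757 N·m counterclockwise.
Reaction R at support A is upward at 0.709 m, arm 2.861 m → moment R × 2.861 clockwise.
Στ = 0 ⇒ R × 2.861 = 1757 ⇒ R = 614 N.

R_A ≈ 614 N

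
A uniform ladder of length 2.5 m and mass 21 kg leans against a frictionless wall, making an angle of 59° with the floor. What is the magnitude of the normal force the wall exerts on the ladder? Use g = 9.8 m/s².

N_wall ≈ 61.8 N

Taking torques about the foot of the ladder:
Ladder weight 21×9.8 = 205.8 N acts at 1.25 m along the ladder; its horizontal arm is 1.25·cos59° = 0.6438 m → τ = 132.5 N·m clockwise.
Wall normal N acts horizontally at the top; its moment arm is the height L sinθ = 2.5·sin59° = 2.143 m, counterclockwise.
Setting net torque to zero: N × 2.143 = 132.5 → N = 61.8 N.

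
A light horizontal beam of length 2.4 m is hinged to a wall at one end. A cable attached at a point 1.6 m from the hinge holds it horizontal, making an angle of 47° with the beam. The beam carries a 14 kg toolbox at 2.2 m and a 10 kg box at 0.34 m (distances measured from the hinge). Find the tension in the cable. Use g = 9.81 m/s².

T ≈ 287 N

Choose the hinge as the axis so the unknown hinge reaction has zero arm there.
Toolbox: 14 × 9.81 = 137.3 N down at 2.2 m → arm 2.2 m, τ = 137.3 × 2.2 = 302.1 N·m clockwise.
Box: 10 × 9.81 = 98.1 N down at 0.34 m → arm 0.34 m, τ = 98.1 × 0.34 = 33.35 N·m clockwise.
Total clockwise load moment = 335.5 N·m.
The cable tension T acts at 1.6 m; only its component perpendicular to the beam, T sinθ, produces torque. sin 47° = 0.7314.
Balancing moments: T × 1.6 × 0.7314 = 335.5, giving T = 335.5 / 1.17 = 287 N.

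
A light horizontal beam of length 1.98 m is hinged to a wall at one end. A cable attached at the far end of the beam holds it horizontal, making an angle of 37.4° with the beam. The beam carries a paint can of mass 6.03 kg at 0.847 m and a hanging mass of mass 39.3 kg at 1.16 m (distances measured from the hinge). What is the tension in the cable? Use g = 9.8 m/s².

T ≈ 413 N

Taking torques about the hinge:
Paint can: 6.03 × 9.8 = 59.09 N down at 0.847 m → arm 0.847 m, τ = 59.09 × 0.847 = 50.05 N·m clockwise.
Hanging mass: 39.3 × 9.8 = 385.1 N down at 1.16 m → arm 1.16 m, τ = 385.1 × 1.16 = 446.7 N·m clockwise.
Total clockwise load moment = 496.8 N·m.
The cable tension T acts at 1.98 m; only its component perpendicular to the beam, T sinθ, produces torque. sin 37.4° = 0.6074.
For rotational equilibrium, T × 1.98 × 0.6074 = 496.8, so T = 496.8 / 1.203 = 413 N.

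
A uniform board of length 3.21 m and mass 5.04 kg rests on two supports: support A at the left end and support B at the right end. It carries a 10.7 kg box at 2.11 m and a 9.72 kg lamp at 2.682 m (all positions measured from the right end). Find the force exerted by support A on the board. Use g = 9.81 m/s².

R_A ≈ 173 N

Taking torques about support B:
Beam weight: 5.04 × 9.81 = 49.44 N down at 1.605 m → arm 1.605 m, τ = 49.44 × 1.605 = 79.35 N·m counterclockwise.
Box: 10.7 × 9.81 = 105 N down at 2.11 m → arm 2.11 m, τ = 105 × 2.11 = 221.5 N·m counterclockwise.
Lamp: 9.72 × 9.81 = 95.35 N down at 2.682 m → arm 2.682 m, τ = 95.35 × 2.682 = 255.7 N·m counterclockwise.
Net load moment about support B = 556.5 N·m counterclockwise.
Reaction R at support A is upward at 3.21 m, arm 3.21 m → moment R × 3.21 clockwise.
Balancing moments: R × 3.21 = 556.5, giving R = 173 N.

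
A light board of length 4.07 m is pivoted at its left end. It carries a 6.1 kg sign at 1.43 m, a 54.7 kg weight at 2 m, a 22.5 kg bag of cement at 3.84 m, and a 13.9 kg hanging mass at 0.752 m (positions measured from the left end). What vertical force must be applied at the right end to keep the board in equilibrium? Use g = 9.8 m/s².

Take moments about the left end.
Sign: 6.1 × 9.8 = 59.78 N down at 1.43 m → arm 1.43 m, τ = 59.78 × 1.43 = 85.49 N·m clockwise.
Weight: 54.7 × 9.8 = 536.1 N down at 2 m → arm 2 m, τ = 536.1 × 2 = 1072 N·m clockwise.
Bag of cement: 22.5 × 9.8 = 220.5 N down at 3.84 m → arm 3.84 m, τ = 220.5 × 3.84 = 846.7 N·m clockwise.
Hanging mass: 13.9 × 9.8 = 136.2 N down at 0.752 m → arm 0.752 m, τ = 136.2 × 0.752 = 102.4 N·m clockwise.
Net moment of the loads = 2107 N·m clockwise.
The upward force F acts at the right end, arm 4.07 m, giving F × 4.07 counterclockwise.
Στ = 0 ⇒ F × 4.07 = 2107 ⇒ F = 2107 / 4.07 = 518 N.

F ≈ 518 N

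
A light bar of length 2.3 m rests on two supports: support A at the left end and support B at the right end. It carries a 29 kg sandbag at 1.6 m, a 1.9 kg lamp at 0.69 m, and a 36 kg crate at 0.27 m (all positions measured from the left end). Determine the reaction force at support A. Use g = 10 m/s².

R_A ≈ 419 N

About support B:
Sandbag: 29 × 10 = 290 N down at 1.6 m → arm 0.7 m, τ = 290 × 0.7 = 203 N·m counterclockwise.
Lamp: 1.9 × 10 = 19 N down at 0.69 m → arm 1.61 m, τ = 19 × 1.61 = 30.59 N·m counterclockwise.
Crate: 36 × 10 = 360 N down at 0.27 m → arm 2.03 m, τ = 360 × 2.03 = 730.8 N·m counterclockwise.
Net load moment about support B = 964.4 N·m counterclockwise.
Reaction R at support A is upward at 0 m, arm 2.3 m → moment R × 2.3 clockwise.
Balancing moments: R × 2.3 = 964.4, giving R = 419 N.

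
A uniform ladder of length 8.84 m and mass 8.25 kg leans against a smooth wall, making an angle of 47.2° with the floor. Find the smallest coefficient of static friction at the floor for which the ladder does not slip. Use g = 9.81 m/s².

μ_min ≈ 0.463

Choose the foot of the ladder as the axis so the floor normal and friction both act there and drop out.
Ladder weight 8.25×9.81 = 80.93 N acts at 4.42 m along the ladder; its horizontal arm is 4.42·cos47.2° = 3.003 m → τ = 243 N·m clockwise.
Wall normal N acts horizontally at the top; its moment arm is the height L sinθ = 8.84·sin47.2° = 6.486 m, counterclockwise.
For rotational equilibrium, N × 6.486 = 243, so N = 37.47 N.
ΣFx = 0 ⇒ f = N_wall = 37.47 N. ΣFy = 0 ⇒ N_floor = 80.93 N.
μ_min = f / N_floor = 37.47 / 80.93 = 0.463.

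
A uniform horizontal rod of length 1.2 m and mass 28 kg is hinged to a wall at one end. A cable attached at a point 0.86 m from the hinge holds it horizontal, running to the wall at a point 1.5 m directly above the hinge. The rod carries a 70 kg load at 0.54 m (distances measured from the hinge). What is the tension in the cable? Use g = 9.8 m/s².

T ≈ 717 N

Taking torques about the hinge:
Beam weight: 28 × 9.8 = 274.4 N down at 0.6 m → arm 0.6 m, τ = 274.4 × 0.6 = 164.6 N·m clockwise.
Load: 70 × 9.8 = 686 N down at 0.54 m → arm 0.54 m, τ = 686 × 0.54 = 370.4 N·m clockwise.
Total clockwise load moment = 535 N·m.
The cable tension T acts at 0.86 m; only its component perpendicular to the rod, T sinθ, produces torque. sinθ = h/√(h²+d²) = 1.5/√(1.5²+0.86²) = 0.8675.
Balancing moments: T × 0.86 × 0.8675 = 535, giving T = 535 / 0.746 = 717 N.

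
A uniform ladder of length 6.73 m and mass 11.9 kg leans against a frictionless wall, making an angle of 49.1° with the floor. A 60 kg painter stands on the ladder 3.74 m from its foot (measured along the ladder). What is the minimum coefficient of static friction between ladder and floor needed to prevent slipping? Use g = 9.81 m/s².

About the foot of the ladder:
Ladder weight 11.9×9.81 = 116.7 N acts at 3.365 m along the ladder; its horizontal arm is 3.365·cos49.1° = 2.203 m → τ = 257.1 N·m clockwise.
Painter: 60×9.81 = 588.6 N at 3.74 m → arm 2.449 m → τ = 1441 N·m clockwise.
Wall normal N acts horizontally at the top; its moment arm is the height L sinθ = 6.73·sin49.1° = 5.087 m, counterclockwise.
Στ = 0 ⇒ N × 5.087 = 1698 ⇒ N = 333.8 N.
ΣFx = 0 ⇒ f = N_wall = 333.8 N. ΣFy = 0 ⇒ N_floor = 705.3 N.
μ_min = f / N_floor = 333.8 / 705.3 = 0.473.

μ_min ≈ 0.473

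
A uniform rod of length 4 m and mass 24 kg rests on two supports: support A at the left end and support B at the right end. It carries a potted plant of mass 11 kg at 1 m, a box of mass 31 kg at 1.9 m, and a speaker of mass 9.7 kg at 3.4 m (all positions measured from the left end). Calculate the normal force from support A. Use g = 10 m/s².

R_A ≈ 380 N

Taking torques about support B:
Beam weight: 24 × 10 = 240 N down at 2 m → arm 2 m, τ = 240 × 2 = 480 N·m counterclockwise.
Potted plant: 11 × 10 = 110 N down at 1 m → arm 3 m, τ = 110 × 3 = 330 N·m counterclockwise.
Box: 31 × 10 = 310 N down at 1.9 m → arm 2.1 m, τ = 310 × 2.1 = 651 N·m counterclockwise.
Speaker: 9.7 × 10 = 97 N down at 3.4 m → arm 0.6 m, τ = 97 × 0.6 = 58.2 N·m counterclockwise.
Net load moment about support B = 1519 N·m counterclockwise.
Reaction R at support A is upward at 0 m, arm 4 m → moment R × 4 clockwise.
Balancing moments: R × 4 = 1519, giving R = 380 N.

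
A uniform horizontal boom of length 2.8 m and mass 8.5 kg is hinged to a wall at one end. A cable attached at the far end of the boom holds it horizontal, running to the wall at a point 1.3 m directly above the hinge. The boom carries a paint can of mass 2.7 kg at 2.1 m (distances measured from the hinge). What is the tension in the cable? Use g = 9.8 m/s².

T ≈ 146 N

Take moments about the hinge.
Beam weight: 8.5 × 9.8 = 83.3 N down at 1.4 m → arm 1.4 m, τ = 83.3 × 1.4 = 116.6 N·m clockwise.
Paint can: 2.7 × 9.8 = 26.46 N down at 2.1 m → arm 2.1 m, τ = 26.46 × 2.1 = 55.57 N·m clockwise.
Total clockwise load moment = 172.2 N·m.
The cable tension T acts at 2.8 m; only its component perpendicular to the boom, T sinθ, produces torque. sinθ = h/√(h²+d²) = 1.3/√(1.3²+2.8²) = 0.4211.
Balancing moments: T × 2.8 × 0.4211 = 172.2, giving T = 172.2 / 1.179 = 146 N.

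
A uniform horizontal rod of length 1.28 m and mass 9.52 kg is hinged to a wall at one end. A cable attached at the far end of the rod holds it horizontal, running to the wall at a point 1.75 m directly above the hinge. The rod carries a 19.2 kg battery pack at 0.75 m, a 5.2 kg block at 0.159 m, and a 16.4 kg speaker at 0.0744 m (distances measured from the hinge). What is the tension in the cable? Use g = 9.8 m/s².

T ≈ 214 N

Taking torques about the hinge:
Beam weight: 9.52 × 9.8 = 93.3 N down at 0.64 m → arm 0.64 m, τ = 93.3 × 0.64 = 59.71 N·m clockwise.
Battery pack: 19.2 × 9.8 = 188.2 N down at 0.75 m → arm 0.75 m, τ = 188.2 × 0.75 = 141.1 N·m clockwise.
Block: 5.2 × 9.8 = 50.96 N down at 0.159 m → arm 0.159 m, τ = 50.96 × 0.159 = 8.103 N·m clockwise.
Speaker: 16.4 × 9.8 = 160.7 N down at 0.0744 m → arm 0.0744 m, τ = 160.7 × 0.0744 = 11.96 N·m clockwise.
Total clockwise load moment = 220.9 N·m.
The cable tension T acts at 1.28 m; only its component perpendicular to the rod, T sinθ, produces torque. sinθ = h/√(h²+d²) = 1.75/√(1.75²+1.28²) = 0.8071.
Balancing moments: T × 1.28 × 0.8071 = 220.9, giving T = 220.9 / 1.033 = 214 N.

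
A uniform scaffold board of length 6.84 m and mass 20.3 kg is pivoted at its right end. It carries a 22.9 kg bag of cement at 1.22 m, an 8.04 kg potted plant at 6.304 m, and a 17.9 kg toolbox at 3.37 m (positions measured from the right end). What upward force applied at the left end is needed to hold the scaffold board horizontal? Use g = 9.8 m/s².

Take moments about the right end.
Beam weight: 20.3 × 9.8 = 198.9 N down at 3.42 m → arm 3.42 m, τ = 198.9 × 3.42 = 680.2 N·m counterclockwise.
Bag of cement: 22.9 × 9.8 = 224.4 N down at 1.22 m → arm 1.22 m, τ = 224.4 × 1.22 = 273.8 N·m counterclockwise.
Potted plant: 8.04 × 9.8 = 78.79 N down at 6.304 m → arm 6.304 m, τ = 78.79 × 6.304 = 496.7 N·m counterclockwise.
Toolbox: 17.9 × 9.8 = 175.4 N down at 3.37 m → arm 3.37 m, τ = 175.4 × 3.37 = 591.1 N·m counterclockwise.
Net moment of the loads = 2042 N·m counterclockwise.
The upward force F acts at the left end, arm 6.84 m, giving F × 6.84 clockwise.
Setting net torque to zero: F × 6.84 = 2042 → F = 2042 / 6.84 = 299 N.

F ≈ 299 N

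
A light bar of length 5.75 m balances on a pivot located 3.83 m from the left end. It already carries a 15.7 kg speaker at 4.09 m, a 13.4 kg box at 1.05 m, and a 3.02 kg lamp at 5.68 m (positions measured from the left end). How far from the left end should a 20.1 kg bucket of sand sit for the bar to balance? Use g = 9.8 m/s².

x ≈ 5.2 m from the left end

Take moments about the pivot (at 3.83 m from the left end).
Speaker: 15.7 × 9.8 = 153.9 N down at 4.09 m → arm 0.26 m, τ = 153.9 × 0.26 = 40.01 N·m clockwise.
Box: 13.4 × 9.8 = 131.3 N down at 1.05 m → arm 2.78 m, τ = 131.3 × 2.78 = 365 N·m counterclockwise.
Lamp: 3.02 × 9.8 = 29.6 N down at 5.68 m → arm 1.85 m, τ = 29.6 × 1.85 = 54.76 N·m clockwise.
Net moment of existing loads = 270.2 N·m counterclockwise.
The bucket of sand weighs 20.1 × 9.8 = 197 N and must supply an equal clockwise moment, so its lever arm about the pivot is 270.2 / 197 = 1.37 m.
That puts it at 3.83 + 1.37 = 5.2 m from the left end.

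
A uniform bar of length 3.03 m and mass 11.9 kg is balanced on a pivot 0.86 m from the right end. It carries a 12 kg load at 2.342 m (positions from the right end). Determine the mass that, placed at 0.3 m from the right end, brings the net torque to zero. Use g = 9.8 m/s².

m ≈ 45.7 kg

About the pivot (at 0.86 m from the right end):
Beam weight: 11.9 × 9.8 = 116.6 N down at 1.515 m → arm 0.655 m, τ = 116.6 × 0.655 = 76.37 N·m counterclockwise.
Load: 12 × 9.8 = 117.6 N down at 2.342 m → arm 1.482 m, τ = 117.6 × 1.482 = 174.3 N·m counterclockwise.
Net moment of known loads = 250.7 N·m counterclockwise.
An unknown mass m at 0.3 m has arm 0.56 m; its moment is m·g·0.56 clockwise.
Στ = 0 ⇒ m × 9.8 × 0.56 = 250.7 ⇒ m = 250.7 / (9.8 × 0.56) = 45.7 kg.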